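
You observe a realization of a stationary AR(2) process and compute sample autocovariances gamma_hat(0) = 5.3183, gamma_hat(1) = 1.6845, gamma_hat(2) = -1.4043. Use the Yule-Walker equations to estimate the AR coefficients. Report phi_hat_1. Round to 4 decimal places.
\hat\phi_{1} = 0.4450

The Yule-Walker equations for an AR(p) process read, in matrix form,
  Gamma_p phi = r_p,   with   (Gamma_p)_{ij} = gamma(|i - j|),
                       (r_p)_i = gamma(i),   i,j = 1..p.
Substitute the sample gammas (Toeplitz matrix and right-hand side of size 2):
  Gamma_p = [[5.3183, 1.6845], [1.6845, 5.3183]]
  r_p     = [1.6845, -1.4043]
Written out:
  5.3183 phi_1 + 1.6845 phi_2 = 1.6845
  1.6845 phi_1 + 5.3183 phi_2 = -1.4043
Solve by Cramer's rule:
  det = gamma(0)^2 - gamma(1)^2 = (5.3183)^2 - (1.6845)^2 = 28.28431489 - 2.83754025 = 25.44677464
  phi_hat_1 = [gamma(1) gamma(0) - gamma(1) gamma(2)] / det = [(1.6845)(5.3183) - (1.6845)(-1.4043)] / 25.44677464 = 11.3242197 / 25.44677464 = 0.445
  phi_hat_2 = [gamma(0) gamma(2) - gamma(1)^2] / det = [(5.3183)(-1.4043) - (1.6845)^2] / 25.44677464 = -10.30602894 / 25.44677464 = -0.405
So phi_hat = [0.4450, -0.4050].
Therefore phi_hat_1 = 0.4450.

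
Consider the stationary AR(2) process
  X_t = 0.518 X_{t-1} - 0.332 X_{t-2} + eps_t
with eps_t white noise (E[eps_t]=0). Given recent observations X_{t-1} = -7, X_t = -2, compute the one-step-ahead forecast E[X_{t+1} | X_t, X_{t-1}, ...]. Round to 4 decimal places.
E[X_{t+1} \mid \mathcal F_t] = 1.2880

For an AR(p) model X_t = c + sum_i phi_i X_{t-i} + eps_t, the
one-step-ahead conditional mean is
  E[X_{t+1} | X_t, ...] = c + sum_i phi_i X_{t+1-i}.
Substitute known values:
  E[X_{t+1} | ...] = (0.518) * (-2) + (-0.332) * (-7)
                   = 1.2880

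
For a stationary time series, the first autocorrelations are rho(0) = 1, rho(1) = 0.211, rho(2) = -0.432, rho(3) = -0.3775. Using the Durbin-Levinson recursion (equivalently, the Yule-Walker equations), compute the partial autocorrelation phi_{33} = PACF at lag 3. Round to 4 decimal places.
\phi_{33} = -0.1890

The PACF at lag k is phi_{kk}, the last component of the solution
to the Yule-Walker system G_k phi = r_k where
  (G_k)_{ij} = rho(|i - j|), (r_k)_i = rho(i), i,j = 1..k.
Equivalently, Durbin-Levinson gives phi_{kk} iteratively:
  phi_{11} = rho(1)
  phi_{kk} = [rho(k) - sum_{j=1..k-1} phi_{k-1,j} rho(k-j)]
            / [1 - sum_{j=1..k-1} phi_{k-1,j} rho(j)],
  phi_{k,j} = phi_{k-1,j} - phi_{kk} phi_{k-1,k-j},  j = 1..k-1.
Step k = 1:
  phi_11 = rho(1) = 0.211.
Step k = 2:
  phi_22 = [rho(2) - phi_11 rho(1)] / [1 - phi_11 rho(1)] = [-0.432 - (0.211)(0.211)] / [1 - (0.211)(0.211)]
         = -0.476521 / 0.955479 = -0.498725.
  Update: phi_21 = phi_11 - phi_22 phi_11 = 0.211 - (-0.498725)(0.211) = 0.316231.
Step k = 3:
  phi_33 = [rho(3) - phi_21 rho(2) - phi_22 rho(1)] / [1 - phi_21 rho(1) - phi_22 rho(2)]
    numerator   = -0.3775 - (0.316231)(-0.432) - (-0.498725)(0.211) = -0.13565733
    denominator = 1 - (0.316231)(0.211) - (-0.498725)(-0.432) = 0.7178262
  phi_33 = -0.13565733 / 0.7178262 = -0.189.
Therefore phi_{33} = -0.1890.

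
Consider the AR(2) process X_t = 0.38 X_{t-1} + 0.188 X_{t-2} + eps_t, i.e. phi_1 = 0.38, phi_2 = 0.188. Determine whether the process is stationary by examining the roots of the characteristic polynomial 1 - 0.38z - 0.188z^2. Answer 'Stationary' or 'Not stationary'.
\text{Stationary}

The AR(p) characteristic polynomial is P(z) = 1 - 0.38z - 0.188z^2.
Stationarity requires all roots to lie outside the unit circle, i.e. |z| > 1 for every root.
Set 1 + (-0.38) z + (-0.188) z^2 = 0, i.e. a z^2 + b z + c = 0 with a = -0.188, b = -0.38, c = 1.
Discriminant D = b^2 - 4ac = (-0.38)^2 - 4*(-0.188)*1 = 0.1444 - (-0.752) = 0.8964.
D >= 0, so the roots are real: z = (-b +/- sqrt(D)) / (2a) = (0.38 +/- 0.946784) / (-0.376).
  z_1 = (0.38 + 0.946784) / (-0.376) = -3.5287,   |z_1| = 3.5287.
  z_2 = (0.38 - 0.946784) / (-0.376) = 1.5074,   |z_2| = 1.5074.
Moduli of all roots: 3.5287, 1.5074.
All moduli strictly greater than 1? Yes.
Verdict: Stationary.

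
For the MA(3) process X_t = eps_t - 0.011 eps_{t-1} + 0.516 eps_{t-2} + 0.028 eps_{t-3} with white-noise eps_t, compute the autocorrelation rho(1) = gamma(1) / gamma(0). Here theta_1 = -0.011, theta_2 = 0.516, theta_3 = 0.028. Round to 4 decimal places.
\rho(1) = -0.0018

For an MA(q) process with theta_0 = 1, the autocovariance is
  gamma(k) = sigma^2 * sum_{i=0..q-k} theta_i * theta_{i+k},
and rho(k) = gamma(k) / gamma(0). Sigma^2 cancels.
  numerator   = (1)*(-0.011) + (-0.011)*(0.516) + (0.516)*(0.028) = -0.002228.
  denominator = (1)^2 + (-0.011)^2 + (0.516)^2 + (0.028)^2 = 1.267161.
  rho(1) = -0.002228 / 1.267161 = -0.0018.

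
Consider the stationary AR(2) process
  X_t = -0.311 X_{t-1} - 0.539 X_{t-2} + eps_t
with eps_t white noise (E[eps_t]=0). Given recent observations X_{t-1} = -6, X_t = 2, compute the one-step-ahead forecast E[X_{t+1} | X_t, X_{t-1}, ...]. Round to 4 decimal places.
E[X_{t+1} \mid \mathcal F_t] = 2.6120

For an AR(p) model X_t = c + sum_i phi_i X_{t-i} + eps_t, the
one-step-ahead conditional mean is
  E[X_{t+1} | X_t, ...] = c + sum_i phi_i X_{t+1-i}.
Substitute known values:
  E[X_{t+1} | ...] = (-0.311) * (2) + (-0.539) * (-6)
                   = 2.6120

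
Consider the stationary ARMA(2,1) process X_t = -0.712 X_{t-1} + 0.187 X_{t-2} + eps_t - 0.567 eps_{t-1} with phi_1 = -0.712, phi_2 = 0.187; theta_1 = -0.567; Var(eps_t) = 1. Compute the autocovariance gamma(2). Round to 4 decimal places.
\gamma(2) = 8.8392

Multiply the model equation by X_{t-k} and take expectations. With theta_0 = psi_0 = 1 and psi_j the MA(infinity) weights, this gives
  gamma(k) - sum_i phi_i gamma(k-i) = c_k,
  c_k = sigma^2 * sum_{j=k..q} theta_j psi_{j-k}   (c_k = 0 for k > q),
using gamma(-m) = gamma(m).
psi-weights needed (psi_j = theta_j + sum_i phi_i psi_{j-i}):
  psi_1 = theta_1 + phi_1 = -0.567 + (-0.712) = -1.279
Right-hand sides:
  c_0 = sigma^2 (1 + theta_1 psi_1) = 1 * (1 + (-0.567)(-1.279)) = 1 * 1.725193 = 1.725193
  c_1 = sigma^2 theta_1 = 1 * (-0.567) = -0.567
  c_2 = 0
Equations for k = 0, 1, 2 (AR order 2, c_2 = 0):
  (E0) gamma(0) = phi_1 gamma(1) + phi_2 gamma(2) + c_0
  (E1) gamma(1) = phi_1 gamma(0) + phi_2 gamma(1) + c_1
  (E2) gamma(2) = phi_1 gamma(1) + phi_2 gamma(0)
From (E1): gamma(1) = A gamma(0) + B with
  A = phi_1 / (1 - phi_2) = -0.712 / 0.813 = -0.875769,   B = c_1 / (1 - phi_2) = -0.567 / 0.813 = -0.697417.
Insert (E2) into (E0): gamma(0) (1 - phi_2^2) = phi_1 (1 + phi_2) gamma(1) + c_0.
  phi_1 (1 + phi_2) = (-0.712)(1.187) = -0.845144,   1 - phi_2^2 = 0.965031.
Replace gamma(1) by A gamma(0) + B and collect gamma(0):
  gamma(0) [0.965031 - (-0.845144)(-0.875769)] = (-0.845144)(-0.697417) + 1.725193
  gamma(0) * 0.22488 = 2.314611
  gamma(0) = 2.314611 / 0.22488 = 10.292635.
  gamma(1) = A gamma(0) + B = (-0.875769)(10.292635) + (-0.697417) = -9.711385.
  gamma(2) = phi_1 gamma(1) + phi_2 gamma(0) = (-0.712)(-9.711385) + (0.187)(10.292635) = 8.839229.
Therefore gamma(2) = 8.8392 (to 4 decimal places).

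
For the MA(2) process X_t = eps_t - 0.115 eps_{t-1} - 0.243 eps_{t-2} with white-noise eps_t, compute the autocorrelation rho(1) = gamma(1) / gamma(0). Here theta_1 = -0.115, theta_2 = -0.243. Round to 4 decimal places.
\rho(1) = -0.0812

For an MA(q) process with theta_0 = 1, the autocovariance is
  gamma(k) = sigma^2 * sum_{i=0..q-k} theta_i * theta_{i+k},
and rho(k) = gamma(k) / gamma(0). Sigma^2 cancels.
  numerator   = (1)*(-0.115) + (-0.115)*(-0.243) = -0.087055.
  denominator = (1)^2 + (-0.115)^2 + (-0.243)^2 = 1.072274.
  rho(1) = -0.087055 / 1.072274 = -0.0812.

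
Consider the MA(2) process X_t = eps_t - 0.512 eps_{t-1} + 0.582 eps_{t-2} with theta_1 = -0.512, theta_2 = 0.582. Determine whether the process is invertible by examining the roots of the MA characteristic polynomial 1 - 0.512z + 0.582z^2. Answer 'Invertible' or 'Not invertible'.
\text{Invertible}

The MA(q) characteristic polynomial is P(z) = 1 - 0.512z + 0.582z^2.
Invertibility requires all roots to lie outside the unit circle, i.e. |z| > 1 for every root.
Set 1 + (-0.512) z + (0.582) z^2 = 0, i.e. a z^2 + b z + c = 0 with a = 0.582, b = -0.512, c = 1.
Discriminant D = b^2 - 4ac = (-0.512)^2 - 4*(0.582)*1 = 0.262144 - (2.328) = -2.065856.
D < 0, so the roots are the complex-conjugate pair z = (-b +/- i sqrt(-D)) / (2a) = 0.4399 +/- 1.2348i.
For a conjugate pair |z|^2 = z * conj(z) = (product of roots) = c/a = 1/(0.582) = 1.718213, so |z| = sqrt(1.718213) = 1.3108 for both roots.
Moduli of all roots: 1.3108, 1.3108.
All moduli strictly greater than 1? Yes.
Verdict: Invertible.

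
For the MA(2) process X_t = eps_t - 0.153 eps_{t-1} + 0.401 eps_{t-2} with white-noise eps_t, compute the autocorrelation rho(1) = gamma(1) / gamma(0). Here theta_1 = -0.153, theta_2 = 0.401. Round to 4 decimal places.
\rho(1) = -0.1810

For an MA(q) process with theta_0 = 1, the autocovariance is
  gamma(k) = sigma^2 * sum_{i=0..q-k} theta_i * theta_{i+k},
and rho(k) = gamma(k) / gamma(0). Sigma^2 cancels.
  numerator   = (1)*(-0.153) + (-0.153)*(0.401) = -0.214353.
  denominator = (1)^2 + (-0.153)^2 + (0.401)^2 = 1.18421.
  rho(1) = -0.214353 / 1.18421 = -0.1810.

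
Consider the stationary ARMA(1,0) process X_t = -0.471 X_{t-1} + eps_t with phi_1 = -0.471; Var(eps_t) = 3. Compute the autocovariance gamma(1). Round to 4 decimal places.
\gamma(1) = -1.8158

Multiply the model equation by X_{t-k} and take expectations. With theta_0 = psi_0 = 1 and psi_j the MA(infinity) weights, this gives
  gamma(k) - sum_i phi_i gamma(k-i) = c_k,
  c_k = sigma^2 * sum_{j=k..q} theta_j psi_{j-k}   (c_k = 0 for k > q),
using gamma(-m) = gamma(m).
Pure AR (q = 0): c_0 = sigma^2 = 3, c_k = 0 for k >= 1.
Equations for k = 0 and k = 1 (AR order 1):
  gamma(0) = phi_1 gamma(1) + c_0
  gamma(1) = phi_1 gamma(0) + c_1
Substituting the second into the first: gamma(0) (1 - phi_1^2) = c_0 + phi_1 c_1, so
  gamma(0) = c_0 / (1 - phi_1^2) = 3 / (1 - (-0.471)^2) = 3 / 0.778159 = 3.855253.
  gamma(1) = phi_1 gamma(0) = (-0.471)(3.855253) = -1.815824.
Therefore gamma(1) = -1.8158 (to 4 decimal places).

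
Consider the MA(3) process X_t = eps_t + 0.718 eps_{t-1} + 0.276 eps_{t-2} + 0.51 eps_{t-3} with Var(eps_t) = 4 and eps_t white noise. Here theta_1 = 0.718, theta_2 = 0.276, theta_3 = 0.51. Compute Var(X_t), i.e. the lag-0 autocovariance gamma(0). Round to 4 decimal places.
\gamma(0) = 7.4072

For an MA(q) process X_t = eps_t + sum_i theta_i eps_{t-i} with
Var(eps_t) = sigma^2, the variance is
  gamma(0) = sigma^2 * (1 + sum_i theta_i^2).
  sum_i theta_i^2 = (0.718)^2 + (0.276)^2 + (0.51)^2 = 0.515524 + 0.076176 + 0.2601 = 0.8518.
  gamma(0) = 4 * (1 + 0.8518) = 4 * 1.8518 = 7.4072.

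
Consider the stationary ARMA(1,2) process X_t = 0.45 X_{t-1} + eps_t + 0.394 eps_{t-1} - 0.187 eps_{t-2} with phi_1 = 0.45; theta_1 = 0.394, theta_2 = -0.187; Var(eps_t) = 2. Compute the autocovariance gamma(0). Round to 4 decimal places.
\gamma(0) = 3.5179

Multiply the model equation by X_{t-k} and take expectations. With theta_0 = psi_0 = 1 and psi_j the MA(infinity) weights, this gives
  gamma(k) - sum_i phi_i gamma(k-i) = c_k,
  c_k = sigma^2 * sum_{j=k..q} theta_j psi_{j-k}   (c_k = 0 for k > q),
using gamma(-m) = gamma(m).
psi-weights needed (psi_j = theta_j + sum_i phi_i psi_{j-i}):
  psi_1 = theta_1 + phi_1 = 0.394 + (0.45) = 0.844
  psi_2 = theta_2 + phi_1 psi_1 = -0.187 + (0.45)(0.844) = 0.1928
Right-hand sides:
  c_0 = sigma^2 (1 + theta_1 psi_1 + theta_2 psi_2) = 2 * (1 + (0.394)(0.844) + (-0.187)(0.1928)) = 2 * 1.296482 = 2.592965
  c_1 = sigma^2 (theta_1 + theta_2 psi_1) = 2 * (0.394 + (-0.187)(0.844)) = 0.472344
  c_2 = sigma^2 theta_2 = 2 * (-0.187) = -0.374
Equations for k = 0 and k = 1 (AR order 1):
  gamma(0) = phi_1 gamma(1) + c_0
  gamma(1) = phi_1 gamma(0) + c_1
Substituting the second into the first: gamma(0) (1 - phi_1^2) = c_0 + phi_1 c_1, so
  gamma(0) = (c_0 + phi_1 c_1) / (1 - phi_1^2) = (2.592965 + (0.45)(0.472344)) / (1 - (0.45)^2) = 2.80552 / 0.7975 = 3.517893.
Therefore gamma(0) = 3.5179 (to 4 decimal places).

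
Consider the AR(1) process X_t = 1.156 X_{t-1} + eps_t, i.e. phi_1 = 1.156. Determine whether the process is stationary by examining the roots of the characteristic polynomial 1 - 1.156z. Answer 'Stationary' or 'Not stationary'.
\text{Not stationary}

The AR(p) characteristic polynomial is P(z) = 1 - 1.156z.
Stationarity requires all roots to lie outside the unit circle, i.e. |z| > 1 for every root.
This is linear in z: 1 + (-1.156) z = 0  =>  z = -1/(-1.156) = 0.865052,  |z| = 0.865052.
Moduli of all roots: 0.8651.
All moduli strictly greater than 1? No.
Verdict: Not stationary.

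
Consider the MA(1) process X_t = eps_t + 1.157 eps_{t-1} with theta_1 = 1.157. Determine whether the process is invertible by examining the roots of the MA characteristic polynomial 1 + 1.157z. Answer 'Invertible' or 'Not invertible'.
\text{Not invertible}

The MA(q) characteristic polynomial is P(z) = 1 + 1.157z.
Invertibility requires all roots to lie outside the unit circle, i.e. |z| > 1 for every root.
This is linear in z: 1 + (1.157) z = 0  =>  z = -1/(1.157) = -0.864304,  |z| = 0.864304.
Moduli of all roots: 0.8643.
All moduli strictly greater than 1? No.
Verdict: Not invertible.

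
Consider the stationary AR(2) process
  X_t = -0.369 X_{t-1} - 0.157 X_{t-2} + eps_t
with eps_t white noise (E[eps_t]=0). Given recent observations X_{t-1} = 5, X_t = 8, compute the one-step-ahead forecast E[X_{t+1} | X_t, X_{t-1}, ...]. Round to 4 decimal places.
E[X_{t+1} \mid \mathcal F_t] = -3.7370

For an AR(p) model X_t = c + sum_i phi_i X_{t-i} + eps_t, the
one-step-ahead conditional mean is
  E[X_{t+1} | X_t, ...] = c + sum_i phi_i X_{t+1-i}.
Substitute known values:
  E[X_{t+1} | ...] = (-0.369) * (8) + (-0.157) * (5)
                   = -3.7370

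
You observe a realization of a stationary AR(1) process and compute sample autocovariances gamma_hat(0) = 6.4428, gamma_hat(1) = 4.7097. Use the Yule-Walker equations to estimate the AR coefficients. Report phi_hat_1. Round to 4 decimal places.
\hat\phi_{1} = 0.7310

The Yule-Walker equations for an AR(p) process read, in matrix form,
  Gamma_p phi = r_p,   with   (Gamma_p)_{ij} = gamma(|i - j|),
                       (r_p)_i = gamma(i),   i,j = 1..p.
Substitute the sample gammas (Toeplitz matrix and right-hand side of size 1):
  Gamma_p = [[6.4428]]
  r_p     = [4.7097]
With p = 1 this is the single equation gamma(0) phi_1 = gamma(1):
  phi_hat_1 = gamma(1) / gamma(0) = 4.7097 / 6.4428 = 0.7310.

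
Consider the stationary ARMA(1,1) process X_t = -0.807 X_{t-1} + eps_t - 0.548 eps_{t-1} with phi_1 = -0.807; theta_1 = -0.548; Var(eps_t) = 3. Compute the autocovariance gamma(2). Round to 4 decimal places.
\gamma(2) = 13.5661

Multiply the model equation by X_{t-k} and take expectations. With theta_0 = psi_0 = 1 and psi_j the MA(infinity) weights, this gives
  gamma(k) - sum_i phi_i gamma(k-i) = c_k,
  c_k = sigma^2 * sum_{j=k..q} theta_j psi_{j-k}   (c_k = 0 for k > q),
using gamma(-m) = gamma(m).
psi-weights needed (psi_j = theta_j + sum_i phi_i psi_{j-i}):
  psi_1 = theta_1 + phi_1 = -0.548 + (-0.807) = -1.355
Right-hand sides:
  c_0 = sigma^2 (1 + theta_1 psi_1) = 3 * (1 + (-0.548)(-1.355)) = 3 * 1.74254 = 5.22762
  c_1 = sigma^2 theta_1 = 3 * (-0.548) = -1.644
  c_2 = 0
Equations for k = 0 and k = 1 (AR order 1):
  gamma(0) = phi_1 gamma(1) + c_0
  gamma(1) = phi_1 gamma(0) + c_1
Substituting the second into the first: gamma(0) (1 - phi_1^2) = c_0 + phi_1 c_1, so
  gamma(0) = (c_0 + phi_1 c_1) / (1 - phi_1^2) = (5.22762 + (-0.807)(-1.644)) / (1 - (-0.807)^2) = 6.554328 / 0.348751 = 18.793718.
  gamma(1) = phi_1 gamma(0) + c_1 = (-0.807)(18.793718) + (-1.644) = -16.810531.
For k = 2 (> q): gamma(2) = phi_1 gamma(1) = (-0.807)(-16.810531) = 13.566098.
Therefore gamma(2) = 13.5661 (to 4 decimal places).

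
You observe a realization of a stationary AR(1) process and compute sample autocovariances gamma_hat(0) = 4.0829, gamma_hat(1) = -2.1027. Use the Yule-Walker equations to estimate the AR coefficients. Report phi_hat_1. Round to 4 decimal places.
\hat\phi_{1} = -0.5150

The Yule-Walker equations for an AR(p) process read, in matrix form,
  Gamma_p phi = r_p,   with   (Gamma_p)_{ij} = gamma(|i - j|),
                       (r_p)_i = gamma(i),   i,j = 1..p.
Substitute the sample gammas (Toeplitz matrix and right-hand side of size 1):
  Gamma_p = [[4.0829]]
  r_p     = [-2.1027]
With p = 1 this is the single equation gamma(0) phi_1 = gamma(1):
  phi_hat_1 = gamma(1) / gamma(0) = -2.1027 / 4.0829 = -0.5150.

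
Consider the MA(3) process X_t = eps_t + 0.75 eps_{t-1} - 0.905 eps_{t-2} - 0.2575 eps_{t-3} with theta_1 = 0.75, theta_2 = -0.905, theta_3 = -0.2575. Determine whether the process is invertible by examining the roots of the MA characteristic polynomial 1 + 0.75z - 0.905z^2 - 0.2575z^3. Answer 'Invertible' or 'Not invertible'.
\text{Not invertible}

The MA(q) characteristic polynomial is P(z) = 1 + 0.75z - 0.905z^2 - 0.2575z^3.
Invertibility requires all roots to lie outside the unit circle, i.e. |z| > 1 for every root.
Degree 3: look for a simple real root z0 first, then factor out (1 - z/z0) and solve the remaining quadratic.
Testing z0 = -4: P(-4) = 1 + (0.75)(-4) + (-0.905)(-4)^2 + (-0.2575)(-4)^3
  = 1 + (-3) + (-14.48) + (16.48) = 0.  So z_0 = -4 is a root, |z_0| = 4.
Divide out the factor (1 + 0.25 z) = (1 - z/z0) (since 1/z0 = -0.25):
  P(z) = (1 + 0.25 z)(1 + (0.5) z + (-1.03) z^2)
  [check: z-coef 0.5 - (-0.25) = 0.75; z^2-coef -1.03 - (-0.25)(0.5) = -0.905; z^3-coef -(-0.25)(-1.03) = -0.2575.]
Remaining roots from the quadratic factor 1 + (0.5) z + (-1.03) z^2:
  Set 1 + (0.5) z + (-1.03) z^2 = 0, i.e. a z^2 + b z + c = 0 with a = -1.03, b = 0.5, c = 1.
  Discriminant D = b^2 - 4ac = (0.5)^2 - 4*(-1.03)*1 = 0.25 - (-4.12) = 4.37.
  D >= 0, so the roots are real: z = (-b +/- sqrt(D)) / (2a) = (-0.5 +/- 2.090454) / (-2.06).
    z_1 = (-0.5 + 2.090454) / (-2.06) = -0.7721,   |z_1| = 0.7721.
    z_2 = (-0.5 - 2.090454) / (-2.06) = 1.2575,   |z_2| = 1.2575.
Moduli of all roots: 4.0000, 0.7721, 1.2575.
All moduli strictly greater than 1? No.
Verdict: Not invertible.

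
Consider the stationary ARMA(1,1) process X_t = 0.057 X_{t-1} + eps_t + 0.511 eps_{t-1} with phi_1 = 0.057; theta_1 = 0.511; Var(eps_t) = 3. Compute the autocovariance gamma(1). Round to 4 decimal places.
\gamma(1) = 1.7593

Multiply the model equation by X_{t-k} and take expectations. With theta_0 = psi_0 = 1 and psi_j the MA(infinity) weights, this gives
  gamma(k) - sum_i phi_i gamma(k-i) = c_k,
  c_k = sigma^2 * sum_{j=k..q} theta_j psi_{j-k}   (c_k = 0 for k > q),
using gamma(-m) = gamma(m).
psi-weights needed (psi_j = theta_j + sum_i phi_i psi_{j-i}):
  psi_1 = theta_1 + phi_1 = 0.511 + (0.057) = 0.568
Right-hand sides:
  c_0 = sigma^2 (1 + theta_1 psi_1) = 3 * (1 + (0.511)(0.568)) = 3 * 1.290248 = 3.870744
  c_1 = sigma^2 theta_1 = 3 * (0.511) = 1.533
  c_2 = 0
Equations for k = 0 and k = 1 (AR order 1):
  gamma(0) = phi_1 gamma(1) + c_0
  gamma(1) = phi_1 gamma(0) + c_1
Substituting the second into the first: gamma(0) (1 - phi_1^2) = c_0 + phi_1 c_1, so
  gamma(0) = (c_0 + phi_1 c_1) / (1 - phi_1^2) = (3.870744 + (0.057)(1.533)) / (1 - (0.057)^2) = 3.958125 / 0.996751 = 3.971027.
  gamma(1) = phi_1 gamma(0) + c_1 = (0.057)(3.971027) + (1.533) = 1.759349.
Therefore gamma(1) = 1.7593 (to 4 decimal places).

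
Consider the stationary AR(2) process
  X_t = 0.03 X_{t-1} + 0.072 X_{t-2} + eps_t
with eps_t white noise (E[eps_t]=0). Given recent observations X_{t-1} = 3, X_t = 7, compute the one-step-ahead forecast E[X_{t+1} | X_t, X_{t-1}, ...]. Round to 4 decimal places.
E[X_{t+1} \mid \mathcal F_t] = 0.4260

For an AR(p) model X_t = c + sum_i phi_i X_{t-i} + eps_t, the
one-step-ahead conditional mean is
  E[X_{t+1} | X_t, ...] = c + sum_i phi_i X_{t+1-i}.
Substitute known values:
  E[X_{t+1} | ...] = (0.03) * (7) + (0.072) * (3)
                   = 0.4260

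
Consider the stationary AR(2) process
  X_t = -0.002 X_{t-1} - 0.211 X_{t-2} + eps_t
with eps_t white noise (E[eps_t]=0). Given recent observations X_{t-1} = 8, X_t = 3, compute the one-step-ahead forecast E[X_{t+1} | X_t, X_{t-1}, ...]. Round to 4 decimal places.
E[X_{t+1} \mid \mathcal F_t] = -1.6940

For an AR(p) model X_t = c + sum_i phi_i X_{t-i} + eps_t, the
one-step-ahead conditional mean is
  E[X_{t+1} | X_t, ...] = c + sum_i phi_i X_{t+1-i}.
Substitute known values:
  E[X_{t+1} | ...] = (-0.002) * (3) + (-0.211) * (8)
                   = -1.6940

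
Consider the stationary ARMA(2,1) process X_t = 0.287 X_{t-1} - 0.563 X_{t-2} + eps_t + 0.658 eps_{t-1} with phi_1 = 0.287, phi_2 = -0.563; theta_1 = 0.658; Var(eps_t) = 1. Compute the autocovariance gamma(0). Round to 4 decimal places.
\gamma(0) = 2.5373

Multiply the model equation by X_{t-k} and take expectations. With theta_0 = psi_0 = 1 and psi_j the MA(infinity) weights, this gives
  gamma(k) - sum_i phi_i gamma(k-i) = c_k,
  c_k = sigma^2 * sum_{j=k..q} theta_j psi_{j-k}   (c_k = 0 for k > q),
using gamma(-m) = gamma(m).
psi-weights needed (psi_j = theta_j + sum_i phi_i psi_{j-i}):
  psi_1 = theta_1 + phi_1 = 0.658 + (0.287) = 0.945
Right-hand sides:
  c_0 = sigma^2 (1 + theta_1 psi_1) = 1 * (1 + (0.658)(0.945)) = 1 * 1.62181 = 1.62181
  c_1 = sigma^2 theta_1 = 1 * (0.658) = 0.658
  c_2 = 0
Equations for k = 0, 1, 2 (AR order 2, c_2 = 0):
  (E0) gamma(0) = phi_1 gamma(1) + phi_2 gamma(2) + c_0
  (E1) gamma(1) = phi_1 gamma(0) + phi_2 gamma(1) + c_1
  (E2) gamma(2) = phi_1 gamma(1) + phi_2 gamma(0)
From (E1): gamma(1) = A gamma(0) + B with
  A = phi_1 / (1 - phi_2) = 0.287 / 1.563 = 0.183621,   B = c_1 / (1 - phi_2) = 0.658 / 1.563 = 0.420985.
Insert (E2) into (E0): gamma(0) (1 - phi_2^2) = phi_1 (1 + phi_2) gamma(1) + c_0.
  phi_1 (1 + phi_2) = (0.287)(0.437) = 0.125419,   1 - phi_2^2 = 0.683031.
Replace gamma(1) by A gamma(0) + B and collect gamma(0):
  gamma(0) [0.683031 - (0.125419)(0.183621)] = (0.125419)(0.420985) + 1.62181
  gamma(0) * 0.660001 = 1.67461
  gamma(0) = 1.67461 / 0.660001 = 2.537282.
Therefore gamma(0) = 2.5373 (to 4 decimal places).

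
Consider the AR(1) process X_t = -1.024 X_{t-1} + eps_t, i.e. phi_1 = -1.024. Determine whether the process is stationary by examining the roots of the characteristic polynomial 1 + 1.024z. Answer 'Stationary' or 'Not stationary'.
\text{Not stationary}

The AR(p) characteristic polynomial is P(z) = 1 + 1.024z.
Stationarity requires all roots to lie outside the unit circle, i.e. |z| > 1 for every root.
This is linear in z: 1 + (1.024) z = 0  =>  z = -1/(1.024) = -0.976562,  |z| = 0.976562.
Moduli of all roots: 0.9766.
All moduli strictly greater than 1? No.
Verdict: Not stationary.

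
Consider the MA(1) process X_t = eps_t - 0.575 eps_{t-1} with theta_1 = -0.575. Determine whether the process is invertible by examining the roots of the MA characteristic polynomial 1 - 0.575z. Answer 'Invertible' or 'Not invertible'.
\text{Invertible}

The MA(q) characteristic polynomial is P(z) = 1 - 0.575z.
Invertibility requires all roots to lie outside the unit circle, i.e. |z| > 1 for every root.
This is linear in z: 1 + (-0.575) z = 0  =>  z = -1/(-0.575) = 1.73913,  |z| = 1.73913.
Moduli of all roots: 1.7391.
All moduli strictly greater than 1? Yes.
Verdict: Invertible.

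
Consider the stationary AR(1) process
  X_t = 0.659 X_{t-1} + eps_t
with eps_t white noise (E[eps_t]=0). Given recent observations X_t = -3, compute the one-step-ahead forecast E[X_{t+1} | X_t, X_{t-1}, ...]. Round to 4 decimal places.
E[X_{t+1} \mid \mathcal F_t] = -1.9770

For an AR(p) model X_t = c + sum_i phi_i X_{t-i} + eps_t, the
one-step-ahead conditional mean is
  E[X_{t+1} | X_t, ...] = c + sum_i phi_i X_{t+1-i}.
Substitute known values:
  E[X_{t+1} | ...] = (0.659) * (-3)
                   = -1.9770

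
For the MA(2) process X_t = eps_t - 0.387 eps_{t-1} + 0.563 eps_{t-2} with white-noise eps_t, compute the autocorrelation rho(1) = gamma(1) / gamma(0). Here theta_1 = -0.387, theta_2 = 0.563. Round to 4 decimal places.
\rho(1) = -0.4124

For an MA(q) process with theta_0 = 1, the autocovariance is
  gamma(k) = sigma^2 * sum_{i=0..q-k} theta_i * theta_{i+k},
and rho(k) = gamma(k) / gamma(0). Sigma^2 cancels.
  numerator   = (1)*(-0.387) + (-0.387)*(0.563) = -0.604881.
  denominator = (1)^2 + (-0.387)^2 + (0.563)^2 = 1.466738.
  rho(1) = -0.604881 / 1.466738 = -0.4124.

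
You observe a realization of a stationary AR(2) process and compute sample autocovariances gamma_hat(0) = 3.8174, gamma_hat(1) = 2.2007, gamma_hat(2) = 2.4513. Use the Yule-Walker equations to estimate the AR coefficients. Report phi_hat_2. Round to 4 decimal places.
\hat\phi_{2} = 0.4640

The Yule-Walker equations for an AR(p) process read, in matrix form,
  Gamma_p phi = r_p,   with   (Gamma_p)_{ij} = gamma(|i - j|),
                       (r_p)_i = gamma(i),   i,j = 1..p.
Substitute the sample gammas (Toeplitz matrix and right-hand side of size 2):
  Gamma_p = [[3.8174, 2.2007], [2.2007, 3.8174]]
  r_p     = [2.2007, 2.4513]
Written out:
  3.8174 phi_1 + 2.2007 phi_2 = 2.2007
  2.2007 phi_1 + 3.8174 phi_2 = 2.4513
Solve by Cramer's rule:
  det = gamma(0)^2 - gamma(1)^2 = (3.8174)^2 - (2.2007)^2 = 14.57254276 - 4.84308049 = 9.72946227
  phi_hat_1 = [gamma(1) gamma(0) - gamma(1) gamma(2)] / det = [(2.2007)(3.8174) - (2.2007)(2.4513)] / 9.72946227 = 3.00637627 / 9.72946227 = 0.309
  phi_hat_2 = [gamma(0) gamma(2) - gamma(1)^2] / det = [(3.8174)(2.4513) - (2.2007)^2] / 9.72946227 = 4.51451213 / 9.72946227 = 0.464
So phi_hat = [0.3090, 0.4640].
Therefore phi_hat_2 = 0.4640.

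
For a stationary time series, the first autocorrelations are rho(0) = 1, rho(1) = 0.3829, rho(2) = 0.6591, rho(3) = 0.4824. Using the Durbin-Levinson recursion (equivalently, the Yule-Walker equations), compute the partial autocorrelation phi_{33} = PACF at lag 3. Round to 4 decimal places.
\phi_{33} = 0.2779

The PACF at lag k is phi_{kk}, the last component of the solution
to the Yule-Walker system G_k phi = r_k where
  (G_k)_{ij} = rho(|i - j|), (r_k)_i = rho(i), i,j = 1..k.
Equivalently, Durbin-Levinson gives phi_{kk} iteratively:
  phi_{11} = rho(1)
  phi_{kk} = [rho(k) - sum_{j=1..k-1} phi_{k-1,j} rho(k-j)]
            / [1 - sum_{j=1..k-1} phi_{k-1,j} rho(j)],
  phi_{k,j} = phi_{k-1,j} - phi_{kk} phi_{k-1,k-j},  j = 1..k-1.
Step k = 1:
  phi_11 = rho(1) = 0.3829.
Step k = 2:
  phi_22 = [rho(2) - phi_11 rho(1)] / [1 - phi_11 rho(1)] = [0.6591 - (0.3829)(0.3829)] / [1 - (0.3829)(0.3829)]
         = 0.51248759 / 0.85338759 = 0.600533.
  Update: phi_21 = phi_11 - phi_22 phi_11 = 0.3829 - (0.600533)(0.3829) = 0.152956.
Step k = 3:
  phi_33 = [rho(3) - phi_21 rho(2) - phi_22 rho(1)] / [1 - phi_21 rho(1) - phi_22 rho(2)]
    numerator   = 0.4824 - (0.152956)(0.6591) - (0.600533)(0.3829) = 0.15164264
    denominator = 1 - (0.152956)(0.3829) - (0.600533)(0.6591) = 0.54562177
  phi_33 = 0.15164264 / 0.54562177 = 0.2779.
Therefore phi_{33} = 0.2779.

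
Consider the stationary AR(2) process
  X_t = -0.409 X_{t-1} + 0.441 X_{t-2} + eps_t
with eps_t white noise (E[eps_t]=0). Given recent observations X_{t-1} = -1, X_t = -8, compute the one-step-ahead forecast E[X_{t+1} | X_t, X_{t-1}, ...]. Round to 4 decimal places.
E[X_{t+1} \mid \mathcal F_t] = 2.8310

For an AR(p) model X_t = c + sum_i phi_i X_{t-i} + eps_t, the
one-step-ahead conditional mean is
  E[X_{t+1} | X_t, ...] = c + sum_i phi_i X_{t+1-i}.
Substitute known values:
  E[X_{t+1} | ...] = (-0.409) * (-8) + (0.441) * (-1)
                   = 2.8310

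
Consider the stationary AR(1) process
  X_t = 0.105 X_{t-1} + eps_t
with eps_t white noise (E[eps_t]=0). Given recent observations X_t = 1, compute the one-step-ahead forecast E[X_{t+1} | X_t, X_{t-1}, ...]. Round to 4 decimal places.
E[X_{t+1} \mid \mathcal F_t] = 0.1050

For an AR(p) model X_t = c + sum_i phi_i X_{t-i} + eps_t, the
one-step-ahead conditional mean is
  E[X_{t+1} | X_t, ...] = c + sum_i phi_i X_{t+1-i}.
Substitute known values:
  E[X_{t+1} | ...] = (0.105) * (1)
                   = 0.1050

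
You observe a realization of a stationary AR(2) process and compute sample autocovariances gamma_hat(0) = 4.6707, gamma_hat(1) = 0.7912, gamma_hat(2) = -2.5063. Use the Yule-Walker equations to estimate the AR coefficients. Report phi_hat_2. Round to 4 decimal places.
\hat\phi_{2} = -0.5820

The Yule-Walker equations for an AR(p) process read, in matrix form,
  Gamma_p phi = r_p,   with   (Gamma_p)_{ij} = gamma(|i - j|),
                       (r_p)_i = gamma(i),   i,j = 1..p.
Substitute the sample gammas (Toeplitz matrix and right-hand side of size 2):
  Gamma_p = [[4.6707, 0.7912], [0.7912, 4.6707]]
  r_p     = [0.7912, -2.5063]
Written out:
  4.6707 phi_1 + 0.7912 phi_2 = 0.7912
  0.7912 phi_1 + 4.6707 phi_2 = -2.5063
Solve by Cramer's rule:
  det = gamma(0)^2 - gamma(1)^2 = (4.6707)^2 - (0.7912)^2 = 21.81543849 - 0.62599744 = 21.18944105
  phi_hat_1 = [gamma(1) gamma(0) - gamma(1) gamma(2)] / det = [(0.7912)(4.6707) - (0.7912)(-2.5063)] / 21.18944105 = 5.6784424 / 21.18944105 = 0.268
  phi_hat_2 = [gamma(0) gamma(2) - gamma(1)^2] / det = [(4.6707)(-2.5063) - (0.7912)^2] / 21.18944105 = -12.33217285 / 21.18944105 = -0.582
So phi_hat = [0.2680, -0.5820].
Therefore phi_hat_2 = -0.5820.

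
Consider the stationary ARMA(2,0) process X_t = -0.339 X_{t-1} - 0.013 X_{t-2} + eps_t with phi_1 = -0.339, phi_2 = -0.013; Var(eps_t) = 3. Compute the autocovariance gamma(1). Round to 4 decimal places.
\gamma(1) = -1.1308

Multiply the model equation by X_{t-k} and take expectations. With theta_0 = psi_0 = 1 and psi_j the MA(infinity) weights, this gives
  gamma(k) - sum_i phi_i gamma(k-i) = c_k,
  c_k = sigma^2 * sum_{j=k..q} theta_j psi_{j-k}   (c_k = 0 for k > q),
using gamma(-m) = gamma(m).
Pure AR (q = 0): c_0 = sigma^2 = 3, c_k = 0 for k >= 1.
Equations for k = 0, 1, 2 (AR order 2, c_2 = 0):
  (E0) gamma(0) = phi_1 gamma(1) + phi_2 gamma(2) + c_0
  (E1) gamma(1) = phi_1 gamma(0) + phi_2 gamma(1) + c_1
  (E2) gamma(2) = phi_1 gamma(1) + phi_2 gamma(0)
From (E1): gamma(1) = A gamma(0) + B with
  A = phi_1 / (1 - phi_2) = -0.339 / 1.013 = -0.33465,   B = c_1 / (1 - phi_2) = 0 / 1.013 = 0.
Insert (E2) into (E0): gamma(0) (1 - phi_2^2) = phi_1 (1 + phi_2) gamma(1) + c_0.
  phi_1 (1 + phi_2) = (-0.339)(0.987) = -0.334593,   1 - phi_2^2 = 0.999831.
Replace gamma(1) by A gamma(0) + B and collect gamma(0):
  gamma(0) [0.999831 - (-0.334593)(-0.33465)] = c_0 = 3
  gamma(0) * 0.88786 = 3
  gamma(0) = 3 / 0.88786 = 3.378913.
  gamma(1) = A gamma(0) = (-0.33465)(3.378913) = -1.130752.
Therefore gamma(1) = -1.1308 (to 4 decimal places).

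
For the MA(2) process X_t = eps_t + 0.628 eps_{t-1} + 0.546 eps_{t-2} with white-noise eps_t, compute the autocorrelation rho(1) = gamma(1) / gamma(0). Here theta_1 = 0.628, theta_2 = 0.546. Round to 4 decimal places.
\rho(1) = 0.5736

For an MA(q) process with theta_0 = 1, the autocovariance is
  gamma(k) = sigma^2 * sum_{i=0..q-k} theta_i * theta_{i+k},
and rho(k) = gamma(k) / gamma(0). Sigma^2 cancels.
  numerator   = (1)*(0.628) + (0.628)*(0.546) = 0.970888.
  denominator = (1)^2 + (0.628)^2 + (0.546)^2 = 1.6925.
  rho(1) = 0.970888 / 1.6925 = 0.5736.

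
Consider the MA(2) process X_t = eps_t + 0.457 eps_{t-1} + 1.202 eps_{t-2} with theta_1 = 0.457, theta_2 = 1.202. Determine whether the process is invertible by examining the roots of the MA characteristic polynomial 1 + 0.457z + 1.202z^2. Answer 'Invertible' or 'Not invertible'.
\text{Not invertible}

The MA(q) characteristic polynomial is P(z) = 1 + 0.457z + 1.202z^2.
Invertibility requires all roots to lie outside the unit circle, i.e. |z| > 1 for every root.
Set 1 + (0.457) z + (1.202) z^2 = 0, i.e. a z^2 + b z + c = 0 with a = 1.202, b = 0.457, c = 1.
Discriminant D = b^2 - 4ac = (0.457)^2 - 4*(1.202)*1 = 0.208849 - (4.808) = -4.599151.
D < 0, so the roots are the complex-conjugate pair z = (-b +/- i sqrt(-D)) / (2a) = -0.1901 +/- 0.8921i.
For a conjugate pair |z|^2 = z * conj(z) = (product of roots) = c/a = 1/(1.202) = 0.831947, so |z| = sqrt(0.831947) = 0.9121 for both roots.
Moduli of all roots: 0.9121, 0.9121.
All moduli strictly greater than 1? No.
Verdict: Not invertible.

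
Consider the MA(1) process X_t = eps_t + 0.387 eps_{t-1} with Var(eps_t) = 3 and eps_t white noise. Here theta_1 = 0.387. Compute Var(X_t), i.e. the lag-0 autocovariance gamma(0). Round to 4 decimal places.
\gamma(0) = 3.4493

For an MA(q) process X_t = eps_t + sum_i theta_i eps_{t-i} with
Var(eps_t) = sigma^2, the variance is
  gamma(0) = sigma^2 * (1 + sum_i theta_i^2).
  sum_i theta_i^2 = (0.387)^2 = 0.149769.
  gamma(0) = 3 * (1 + 0.149769) = 3 * 1.149769 = 3.449307, which rounds to 3.4493.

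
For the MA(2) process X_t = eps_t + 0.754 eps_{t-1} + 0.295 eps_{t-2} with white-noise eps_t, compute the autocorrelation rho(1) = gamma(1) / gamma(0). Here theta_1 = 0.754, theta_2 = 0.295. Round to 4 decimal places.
\rho(1) = 0.5898

For an MA(q) process with theta_0 = 1, the autocovariance is
  gamma(k) = sigma^2 * sum_{i=0..q-k} theta_i * theta_{i+k},
and rho(k) = gamma(k) / gamma(0). Sigma^2 cancels.
  numerator   = (1)*(0.754) + (0.754)*(0.295) = 0.97643.
  denominator = (1)^2 + (0.754)^2 + (0.295)^2 = 1.655541.
  rho(1) = 0.97643 / 1.655541 = 0.5898.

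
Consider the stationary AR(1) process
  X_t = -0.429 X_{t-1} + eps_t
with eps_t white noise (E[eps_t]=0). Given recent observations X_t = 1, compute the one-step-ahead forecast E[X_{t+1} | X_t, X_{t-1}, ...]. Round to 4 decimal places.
E[X_{t+1} \mid \mathcal F_t] = -0.4290

For an AR(p) model X_t = c + sum_i phi_i X_{t-i} + eps_t, the
one-step-ahead conditional mean is
  E[X_{t+1} | X_t, ...] = c + sum_i phi_i X_{t+1-i}.
Substitute known values:
  E[X_{t+1} | ...] = (-0.429) * (1)
                   = -0.4290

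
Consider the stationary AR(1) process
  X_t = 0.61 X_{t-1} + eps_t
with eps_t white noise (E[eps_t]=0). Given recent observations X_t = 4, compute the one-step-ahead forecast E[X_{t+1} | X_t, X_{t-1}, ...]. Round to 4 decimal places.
E[X_{t+1} \mid \mathcal F_t] = 2.4400

For an AR(p) model X_t = c + sum_i phi_i X_{t-i} + eps_t, the
one-step-ahead conditional mean is
  E[X_{t+1} | X_t, ...] = c + sum_i phi_i X_{t+1-i}.
Substitute known values:
  E[X_{t+1} | ...] = (0.61) * (4)
                   = 2.4400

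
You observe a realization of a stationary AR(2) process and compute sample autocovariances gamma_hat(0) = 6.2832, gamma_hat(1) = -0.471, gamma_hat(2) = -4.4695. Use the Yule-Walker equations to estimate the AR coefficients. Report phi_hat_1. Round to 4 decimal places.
\hat\phi_{1} = -0.1290

The Yule-Walker equations for an AR(p) process read, in matrix form,
  Gamma_p phi = r_p,   with   (Gamma_p)_{ij} = gamma(|i - j|),
                       (r_p)_i = gamma(i),   i,j = 1..p.
Substitute the sample gammas (Toeplitz matrix and right-hand side of size 2):
  Gamma_p = [[6.2832, -0.471], [-0.471, 6.2832]]
  r_p     = [-0.471, -4.4695]
Written out:
  6.2832 phi_1 - 0.471 phi_2 = -0.471
  -0.471 phi_1 + 6.2832 phi_2 = -4.4695
Solve by Cramer's rule:
  det = gamma(0)^2 - gamma(1)^2 = (6.2832)^2 - (-0.471)^2 = 39.47860224 - 0.221841 = 39.25676124
  phi_hat_1 = [gamma(1) gamma(0) - gamma(1) gamma(2)] / det = [(-0.471)(6.2832) - (-0.471)(-4.4695)] / 39.25676124 = -5.0645217 / 39.25676124 = -0.129
  phi_hat_2 = [gamma(0) gamma(2) - gamma(1)^2] / det = [(6.2832)(-4.4695) - (-0.471)^2] / 39.25676124 = -28.3046034 / 39.25676124 = -0.721
So phi_hat = [-0.1290, -0.7210].
Therefore phi_hat_1 = -0.1290.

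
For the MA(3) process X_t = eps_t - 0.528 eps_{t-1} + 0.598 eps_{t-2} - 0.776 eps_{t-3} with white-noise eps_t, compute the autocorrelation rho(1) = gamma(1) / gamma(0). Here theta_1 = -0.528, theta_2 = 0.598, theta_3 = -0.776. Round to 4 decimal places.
\rho(1) = -0.5842

For an MA(q) process with theta_0 = 1, the autocovariance is
  gamma(k) = sigma^2 * sum_{i=0..q-k} theta_i * theta_{i+k},
and rho(k) = gamma(k) / gamma(0). Sigma^2 cancels.
  numerator   = (1)*(-0.528) + (-0.528)*(0.598) + (0.598)*(-0.776) = -1.307792.
  denominator = (1)^2 + (-0.528)^2 + (0.598)^2 + (-0.776)^2 = 2.238564.
  rho(1) = -1.307792 / 2.238564 = -0.5842.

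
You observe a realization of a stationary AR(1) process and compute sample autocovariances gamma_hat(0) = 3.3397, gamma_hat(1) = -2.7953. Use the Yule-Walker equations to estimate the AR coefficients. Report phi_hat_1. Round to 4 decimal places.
\hat\phi_{1} = -0.8370

The Yule-Walker equations for an AR(p) process read, in matrix form,
  Gamma_p phi = r_p,   with   (Gamma_p)_{ij} = gamma(|i - j|),
                       (r_p)_i = gamma(i),   i,j = 1..p.
Substitute the sample gammas (Toeplitz matrix and right-hand side of size 1):
  Gamma_p = [[3.3397]]
  r_p     = [-2.7953]
With p = 1 this is the single equation gamma(0) phi_1 = gamma(1):
  phi_hat_1 = gamma(1) / gamma(0) = -2.7953 / 3.3397 = -0.8370.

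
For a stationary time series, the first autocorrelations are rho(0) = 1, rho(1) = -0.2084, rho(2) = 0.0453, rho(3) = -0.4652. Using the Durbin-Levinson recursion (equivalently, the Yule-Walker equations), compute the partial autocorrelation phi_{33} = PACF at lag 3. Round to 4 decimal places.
\phi_{33} = -0.4760

The PACF at lag k is phi_{kk}, the last component of the solution
to the Yule-Walker system G_k phi = r_k where
  (G_k)_{ij} = rho(|i - j|), (r_k)_i = rho(i), i,j = 1..k.
Equivalently, Durbin-Levinson gives phi_{kk} iteratively:
  phi_{11} = rho(1)
  phi_{kk} = [rho(k) - sum_{j=1..k-1} phi_{k-1,j} rho(k-j)]
            / [1 - sum_{j=1..k-1} phi_{k-1,j} rho(j)],
  phi_{k,j} = phi_{k-1,j} - phi_{kk} phi_{k-1,k-j},  j = 1..k-1.
Step k = 1:
  phi_11 = rho(1) = -0.2084.
Step k = 2:
  phi_22 = [rho(2) - phi_11 rho(1)] / [1 - phi_11 rho(1)] = [0.0453 - (-0.2084)(-0.2084)] / [1 - (-0.2084)(-0.2084)]
         = 0.00186944 / 0.95656944 = 0.001954.
  Update: phi_21 = phi_11 - phi_22 phi_11 = -0.2084 - (0.001954)(-0.2084) = -0.207993.
Step k = 3:
  phi_33 = [rho(3) - phi_21 rho(2) - phi_22 rho(1)] / [1 - phi_21 rho(1) - phi_22 rho(2)]
    numerator   = -0.4652 - (-0.207993)(0.0453) - (0.001954)(-0.2084) = -0.45537065
    denominator = 1 - (-0.207993)(-0.2084) - (0.001954)(0.0453) = 0.95656579
  phi_33 = -0.45537065 / 0.95656579 = -0.476.
Therefore phi_{33} = -0.4760.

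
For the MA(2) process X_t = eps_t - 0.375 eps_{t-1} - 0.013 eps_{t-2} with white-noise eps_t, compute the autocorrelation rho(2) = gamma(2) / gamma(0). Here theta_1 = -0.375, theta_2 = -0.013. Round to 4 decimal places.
\rho(2) = -0.0114

For an MA(q) process with theta_0 = 1, the autocovariance is
  gamma(k) = sigma^2 * sum_{i=0..q-k} theta_i * theta_{i+k},
and rho(k) = gamma(k) / gamma(0). Sigma^2 cancels.
  numerator   = (1)*(-0.013) = -0.013.
  denominator = (1)^2 + (-0.375)^2 + (-0.013)^2 = 1.140794.
  rho(2) = -0.013 / 1.140794 = -0.0114.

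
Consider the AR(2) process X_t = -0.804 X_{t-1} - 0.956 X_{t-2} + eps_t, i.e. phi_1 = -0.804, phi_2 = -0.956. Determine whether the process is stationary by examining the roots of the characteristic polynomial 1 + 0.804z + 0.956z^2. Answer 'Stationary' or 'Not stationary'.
\text{Stationary}

The AR(p) characteristic polynomial is P(z) = 1 + 0.804z + 0.956z^2.
Stationarity requires all roots to lie outside the unit circle, i.e. |z| > 1 for every root.
Set 1 + (0.804) z + (0.956) z^2 = 0, i.e. a z^2 + b z + c = 0 with a = 0.956, b = 0.804, c = 1.
Discriminant D = b^2 - 4ac = (0.804)^2 - 4*(0.956)*1 = 0.646416 - (3.824) = -3.177584.
D < 0, so the roots are the complex-conjugate pair z = (-b +/- i sqrt(-D)) / (2a) = -0.4205 +/- 0.9323i.
For a conjugate pair |z|^2 = z * conj(z) = (product of roots) = c/a = 1/(0.956) = 1.046025, so |z| = sqrt(1.046025) = 1.0228 for both roots.
Moduli of all roots: 1.0228, 1.0228.
All moduli strictly greater than 1? Yes.
Verdict: Stationary.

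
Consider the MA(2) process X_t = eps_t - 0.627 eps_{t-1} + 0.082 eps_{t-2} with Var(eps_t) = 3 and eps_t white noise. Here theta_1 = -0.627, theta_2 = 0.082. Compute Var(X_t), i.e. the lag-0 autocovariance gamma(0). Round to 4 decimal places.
\gamma(0) = 4.1996

For an MA(q) process X_t = eps_t + sum_i theta_i eps_{t-i} with
Var(eps_t) = sigma^2, the variance is
  gamma(0) = sigma^2 * (1 + sum_i theta_i^2).
  sum_i theta_i^2 = (-0.627)^2 + (0.082)^2 = 0.393129 + 0.006724 = 0.399853.
  gamma(0) = 3 * (1 + 0.399853) = 3 * 1.399853 = 4.199559, which rounds to 4.1996.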